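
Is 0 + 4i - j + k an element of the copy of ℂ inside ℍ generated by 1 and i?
No. The quaternion 4i - j + k has j-coefficient y = -1 and k-coefficient z = 1, not both zero, so it does not lie in the complex subalgebra spanned by 1 and i.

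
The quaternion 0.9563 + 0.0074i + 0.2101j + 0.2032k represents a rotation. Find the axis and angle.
axis = (0.0253, 0.7186, 0.695), θ = 34°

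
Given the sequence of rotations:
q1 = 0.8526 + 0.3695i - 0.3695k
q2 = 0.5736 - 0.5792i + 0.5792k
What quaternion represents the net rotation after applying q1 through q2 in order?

q2 · q1 = 0.9171 - 0.2819i + 0.2819k
0.9171 - 0.2819i + 0.2819k


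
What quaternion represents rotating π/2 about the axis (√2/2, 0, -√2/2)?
0.7071 + 0.5i - 0.5k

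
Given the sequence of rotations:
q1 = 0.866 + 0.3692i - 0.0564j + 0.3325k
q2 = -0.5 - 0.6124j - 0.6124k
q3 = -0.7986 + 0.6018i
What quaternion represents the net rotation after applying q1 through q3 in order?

q2 · q1 = -0.2639 - 0.4228i - 0.7282j - 0.4705k
q3 · q2 · q1 = 0.4652 + 0.1788i + 0.8647j - 0.0625k
0.4652 + 0.1788i + 0.8647j - 0.0625k


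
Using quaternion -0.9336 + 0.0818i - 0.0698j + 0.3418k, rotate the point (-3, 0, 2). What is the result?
(-1.897, 2.159, 2.177)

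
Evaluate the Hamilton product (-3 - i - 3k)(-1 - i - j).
2 + i + 6j + 4k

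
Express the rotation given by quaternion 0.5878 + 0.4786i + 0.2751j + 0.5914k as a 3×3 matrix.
[[0.1491, -0.4319, 0.8895], [0.9586, -0.1576, -0.2373], [0.2427, 0.888, 0.3905]]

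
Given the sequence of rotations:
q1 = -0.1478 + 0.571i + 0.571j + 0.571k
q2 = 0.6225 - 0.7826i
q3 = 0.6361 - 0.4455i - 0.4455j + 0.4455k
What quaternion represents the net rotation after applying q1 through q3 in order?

q2 · q1 = 0.3549 + 0.4711i + 0.8023j - 0.0914k
q3 · q2 · q1 = 0.8338 - 0.1751i + 0.5214j - 0.0476k
0.8338 - 0.1751i + 0.5214j - 0.0476k


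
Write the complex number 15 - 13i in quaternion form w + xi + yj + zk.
15 - 13i + 0j + 0k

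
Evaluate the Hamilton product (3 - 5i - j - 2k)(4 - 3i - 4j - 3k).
-13 - 34i - 25j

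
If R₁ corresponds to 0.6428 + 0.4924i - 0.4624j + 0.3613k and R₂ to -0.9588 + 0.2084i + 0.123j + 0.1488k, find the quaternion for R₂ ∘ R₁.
-0.7158 - 0.2249i + 0.5204j - 0.4077k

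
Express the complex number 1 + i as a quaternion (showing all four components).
1 + i + 0j + 0k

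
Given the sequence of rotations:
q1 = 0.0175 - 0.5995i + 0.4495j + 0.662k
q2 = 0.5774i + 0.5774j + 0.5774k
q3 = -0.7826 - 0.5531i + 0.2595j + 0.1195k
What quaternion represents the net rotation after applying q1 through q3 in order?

q2 · q1 = -0.2956 + 0.1328i - 0.7183j + 0.6158k
q3 · q2 · q1 = 0.4176 + 0.3052i + 0.8419j - 0.1544k
0.4176 + 0.3052i + 0.8419j - 0.1544k


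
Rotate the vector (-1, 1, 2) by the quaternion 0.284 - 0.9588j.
(-0.251, 1, -2.222)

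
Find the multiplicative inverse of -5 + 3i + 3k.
-0.1163 - 0.0698i - 0.0698k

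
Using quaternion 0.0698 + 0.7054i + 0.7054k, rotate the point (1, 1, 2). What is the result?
(1.897, -1.089, 1.103)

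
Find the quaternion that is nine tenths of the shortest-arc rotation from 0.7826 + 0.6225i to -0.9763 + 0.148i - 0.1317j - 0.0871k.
0.9871 - 0.0663i + 0.1213j + 0.0802k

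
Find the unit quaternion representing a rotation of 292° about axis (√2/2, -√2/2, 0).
-0.829 + 0.3954i - 0.3954j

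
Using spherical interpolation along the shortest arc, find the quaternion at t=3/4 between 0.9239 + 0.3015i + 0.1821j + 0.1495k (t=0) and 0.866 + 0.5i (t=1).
0.8888 + 0.4543i + 0.0462j + 0.038k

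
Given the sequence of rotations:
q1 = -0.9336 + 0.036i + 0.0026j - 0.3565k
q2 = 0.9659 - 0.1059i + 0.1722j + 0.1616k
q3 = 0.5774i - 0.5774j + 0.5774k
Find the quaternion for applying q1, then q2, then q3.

q2 · q1 = -0.8408 + 0.0718i - 0.1902j - 0.5017k
q3 · q2 · q1 = 0.1384 - 0.086i + 0.8166j - 0.5538k
0.1384 - 0.086i + 0.8166j - 0.5538k


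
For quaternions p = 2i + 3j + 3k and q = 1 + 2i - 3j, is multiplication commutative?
No: pq = 5 + 11i + 9j - 9k ≠ 5 - 7i - 3j + 15k = qp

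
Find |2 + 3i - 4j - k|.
√30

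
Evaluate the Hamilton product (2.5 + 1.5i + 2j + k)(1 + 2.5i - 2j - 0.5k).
3.25 + 8.75i + 0.25j - 8.25k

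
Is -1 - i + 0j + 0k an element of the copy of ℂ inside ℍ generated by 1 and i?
Yes. The quaternion -1 - i has j- and k-coefficients y = z = 0, so it lies in the complex subalgebra spanned by 1 and i.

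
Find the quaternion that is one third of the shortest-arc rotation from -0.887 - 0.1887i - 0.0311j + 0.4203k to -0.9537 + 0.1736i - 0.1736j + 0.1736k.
-0.9323 - 0.0686i - 0.081j + 0.3459k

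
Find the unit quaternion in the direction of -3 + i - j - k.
-0.866 + 0.2887i - 0.2887j - 0.2887k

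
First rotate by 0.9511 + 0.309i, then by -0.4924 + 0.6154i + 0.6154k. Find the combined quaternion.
-0.6585 + 0.4332i + 0.1902j + 0.5853k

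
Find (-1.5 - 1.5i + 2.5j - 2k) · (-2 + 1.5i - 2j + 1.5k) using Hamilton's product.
13.25 + 0.5i - 2.75j + k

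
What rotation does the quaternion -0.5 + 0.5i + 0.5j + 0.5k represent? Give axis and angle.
axis = (√3/3, √3/3, √3/3), θ = 4π/3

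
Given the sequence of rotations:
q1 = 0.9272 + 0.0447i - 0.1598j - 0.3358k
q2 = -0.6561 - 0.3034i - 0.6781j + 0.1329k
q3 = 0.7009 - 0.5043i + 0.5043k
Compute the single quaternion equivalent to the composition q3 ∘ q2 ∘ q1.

q2 · q1 = -0.6585 - 0.0617i - 0.6198j + 0.4223k
q3 · q2 · q1 = -0.7056 + 0.6014i - 0.2526j + 0.2765k
-0.7056 + 0.6014i - 0.2526j + 0.2765k


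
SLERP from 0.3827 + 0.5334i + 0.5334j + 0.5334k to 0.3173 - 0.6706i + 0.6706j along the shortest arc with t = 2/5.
0.4696 + 0.0405i + 0.7806j + 0.4105k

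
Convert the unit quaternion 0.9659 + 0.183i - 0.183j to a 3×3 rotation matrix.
[[0.933, -0.067, -0.3535], [-0.067, 0.933, -0.3535], [0.3535, 0.3535, 0.866]]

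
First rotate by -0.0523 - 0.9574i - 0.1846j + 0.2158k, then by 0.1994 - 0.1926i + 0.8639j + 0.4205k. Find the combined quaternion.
-0.1261 + 0.0832i - 0.443j + 0.8837k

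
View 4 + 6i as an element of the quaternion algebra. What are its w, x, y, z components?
4 + 6i + 0j + 0k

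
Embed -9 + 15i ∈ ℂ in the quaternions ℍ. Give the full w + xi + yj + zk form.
-9 + 15i + 0j + 0k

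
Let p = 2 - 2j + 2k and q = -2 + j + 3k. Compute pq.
-8 - 8i + 6j + 2k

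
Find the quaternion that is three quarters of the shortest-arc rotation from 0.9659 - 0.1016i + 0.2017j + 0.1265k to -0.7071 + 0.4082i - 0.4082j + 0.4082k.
0.813 - 0.3457i + 0.3728j - 0.2838k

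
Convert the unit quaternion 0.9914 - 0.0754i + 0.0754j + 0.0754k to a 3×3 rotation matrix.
[[0.9773, -0.1609, 0.1381], [0.1381, 0.9773, 0.1609], [-0.1609, -0.1381, 0.9773]]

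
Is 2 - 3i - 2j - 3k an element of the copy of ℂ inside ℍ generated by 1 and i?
No. The quaternion 2 - 3i - 2j - 3k has j-coefficient y = -2 and k-coefficient z = -3, not both zero, so it does not lie in the complex subalgebra spanned by 1 and i.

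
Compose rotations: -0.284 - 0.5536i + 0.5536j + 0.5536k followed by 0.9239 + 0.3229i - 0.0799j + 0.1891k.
-0.1441 - 0.7521i + 0.2507j + 0.5923k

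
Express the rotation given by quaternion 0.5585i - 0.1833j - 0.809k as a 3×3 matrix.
[[-0.3762, -0.2047, -0.9037], [-0.2047, -0.9328, 0.2966], [-0.9037, 0.2966, 0.309]]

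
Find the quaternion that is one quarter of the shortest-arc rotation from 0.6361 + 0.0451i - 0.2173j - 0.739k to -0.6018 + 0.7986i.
0.7286 - 0.217i - 0.1833j - 0.6232k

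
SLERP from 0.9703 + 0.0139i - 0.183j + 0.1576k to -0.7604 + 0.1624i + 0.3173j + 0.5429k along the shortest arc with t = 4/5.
0.8466 - 0.1319i - 0.3042j - 0.4164k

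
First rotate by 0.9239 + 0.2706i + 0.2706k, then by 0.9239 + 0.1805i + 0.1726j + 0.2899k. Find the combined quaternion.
0.7263 + 0.4635i + 0.1891j + 0.4711k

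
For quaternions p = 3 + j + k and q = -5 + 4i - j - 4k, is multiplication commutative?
No: pq = -10 + 9i - 4j - 21k ≠ -10 + 15i - 12j - 13k = qp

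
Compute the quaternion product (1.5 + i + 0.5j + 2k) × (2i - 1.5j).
-1.25 + 6i + 1.75j - 2.5k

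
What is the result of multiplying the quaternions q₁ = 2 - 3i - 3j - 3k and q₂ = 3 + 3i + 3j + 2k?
30 - 6j - 5k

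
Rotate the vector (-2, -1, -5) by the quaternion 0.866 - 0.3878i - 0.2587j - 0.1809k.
(-0.577, -4.235, -3.426)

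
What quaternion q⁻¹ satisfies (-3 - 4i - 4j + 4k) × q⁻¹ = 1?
-0.0526 + 0.0702i + 0.0702j - 0.0702k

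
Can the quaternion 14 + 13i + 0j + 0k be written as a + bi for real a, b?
Yes. The quaternion 14 + 13i has j- and k-coefficients y = z = 0, so it lies in the complex subalgebra spanned by 1 and i.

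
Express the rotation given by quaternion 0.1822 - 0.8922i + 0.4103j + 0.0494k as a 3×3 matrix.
[[0.6584, -0.7501, 0.0614], [-0.7141, -0.5969, 0.3657], [-0.2377, -0.2846, -0.9287]]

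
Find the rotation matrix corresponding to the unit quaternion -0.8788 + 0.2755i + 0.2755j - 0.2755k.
[[0.6964, -0.3324, -0.636], [0.636, 0.6964, 0.3324], [0.3324, -0.636, 0.6964]]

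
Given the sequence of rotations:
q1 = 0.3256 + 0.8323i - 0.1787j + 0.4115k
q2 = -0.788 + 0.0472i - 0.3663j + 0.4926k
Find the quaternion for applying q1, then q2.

q2 · q1 = -0.564 - 0.7032i + 0.4121j + 0.1326k
-0.564 - 0.7032i + 0.4121j + 0.1326k


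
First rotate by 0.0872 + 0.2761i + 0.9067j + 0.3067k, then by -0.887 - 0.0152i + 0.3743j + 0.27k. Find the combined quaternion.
-0.4953 - 0.3762i - 0.6924j - 0.3656k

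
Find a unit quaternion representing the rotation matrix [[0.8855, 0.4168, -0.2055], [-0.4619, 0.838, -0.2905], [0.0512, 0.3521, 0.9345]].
0.9563 + 0.168i - 0.0671j - 0.2297k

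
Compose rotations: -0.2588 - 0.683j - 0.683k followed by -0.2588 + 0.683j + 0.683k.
1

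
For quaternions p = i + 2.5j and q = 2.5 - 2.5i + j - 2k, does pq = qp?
No: pq = -2.5i + 8.25j + 7.25k ≠ 7.5i + 4.25j - 7.25k = qp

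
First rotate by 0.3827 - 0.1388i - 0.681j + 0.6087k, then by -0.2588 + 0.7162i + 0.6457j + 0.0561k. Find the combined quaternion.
0.4059 + 0.7413i - 0.0204j - 0.5342k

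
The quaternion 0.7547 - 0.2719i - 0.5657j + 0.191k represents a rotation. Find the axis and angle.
axis = (-0.4144, -0.8623, 0.2911), θ = 82°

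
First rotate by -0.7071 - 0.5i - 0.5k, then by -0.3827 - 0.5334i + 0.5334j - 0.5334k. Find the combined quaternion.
-0.2628 + 0.3018i - 0.3772j + 0.8352k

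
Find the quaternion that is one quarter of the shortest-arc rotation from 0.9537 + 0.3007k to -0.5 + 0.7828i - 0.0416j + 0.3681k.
0.9591 - 0.2478i + 0.0132j + 0.136k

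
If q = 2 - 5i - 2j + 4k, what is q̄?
2 + 5i + 2j - 4k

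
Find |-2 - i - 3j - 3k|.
√23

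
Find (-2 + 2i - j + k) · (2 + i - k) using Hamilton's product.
-5 + 3i + j + 5k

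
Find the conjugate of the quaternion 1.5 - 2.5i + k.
1.5 + 2.5i - k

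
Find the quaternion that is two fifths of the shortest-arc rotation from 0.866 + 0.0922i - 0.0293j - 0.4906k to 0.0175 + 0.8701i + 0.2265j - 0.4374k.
0.6334 + 0.5083i + 0.0939j - 0.5759k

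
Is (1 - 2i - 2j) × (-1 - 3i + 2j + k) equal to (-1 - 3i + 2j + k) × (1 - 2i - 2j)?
No: pq = -3 - 3i + 6j - 9k ≠ -3 + i + 2j + 11k = qp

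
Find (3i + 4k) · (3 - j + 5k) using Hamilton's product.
-20 + 13i - 15j + 9k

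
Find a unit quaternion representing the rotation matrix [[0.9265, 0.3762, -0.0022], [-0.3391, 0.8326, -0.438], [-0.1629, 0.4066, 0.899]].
0.9563 + 0.2208i + 0.042j - 0.187k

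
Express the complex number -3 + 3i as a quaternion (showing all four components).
-3 + 3i + 0j + 0k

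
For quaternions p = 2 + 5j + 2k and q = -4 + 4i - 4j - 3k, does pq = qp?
No: pq = 18 + i - 20j - 34k ≠ 18 + 15i - 36j + 6k = qp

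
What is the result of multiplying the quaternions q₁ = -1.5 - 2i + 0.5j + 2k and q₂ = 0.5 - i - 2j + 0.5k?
-2.75 + 4.75i + 2.25j + 4.75k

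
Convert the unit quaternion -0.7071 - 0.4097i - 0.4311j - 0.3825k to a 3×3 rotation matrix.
[[0.3357, -0.1877, 0.9231], [0.8942, 0.3717, -0.2496], [-0.2962, 0.9092, 0.2926]]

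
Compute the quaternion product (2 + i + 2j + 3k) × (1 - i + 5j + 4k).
-19 - 8i + 5j + 18k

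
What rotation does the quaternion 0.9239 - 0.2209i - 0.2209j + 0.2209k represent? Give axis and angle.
axis = (-√3/3, -√3/3, √3/3), θ = π/4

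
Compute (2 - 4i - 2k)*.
2 + 4i + 2k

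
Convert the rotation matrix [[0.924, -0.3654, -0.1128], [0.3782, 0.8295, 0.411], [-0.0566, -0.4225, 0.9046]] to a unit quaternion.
0.9563 - 0.2179i - 0.0147j + 0.1944k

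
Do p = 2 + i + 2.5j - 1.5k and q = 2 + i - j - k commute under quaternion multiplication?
No: pq = 4 + 2.5j - 8.5k ≠ 4 + 8i + 3.5j - 1.5k = qp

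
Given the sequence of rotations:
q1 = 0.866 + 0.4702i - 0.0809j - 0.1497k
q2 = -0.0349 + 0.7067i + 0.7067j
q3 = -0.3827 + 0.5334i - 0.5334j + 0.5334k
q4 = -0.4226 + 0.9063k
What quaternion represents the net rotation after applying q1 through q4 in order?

q2 · q1 = -0.3053 + 0.4898i + 0.7206j - 0.3842k
q3 · q2 · q1 = 0.4449 - 0.5297i + 0.3533j + 0.6298k
q4 · q3 · q2 · q1 = -0.7588 - 0.0963i - 0.6294j + 0.1371k
-0.7588 - 0.0963i - 0.6294j + 0.1371k


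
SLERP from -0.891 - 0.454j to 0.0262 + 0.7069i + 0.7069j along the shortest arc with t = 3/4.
-0.3069 - 0.5965i - 0.7416j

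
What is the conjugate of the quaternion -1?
-1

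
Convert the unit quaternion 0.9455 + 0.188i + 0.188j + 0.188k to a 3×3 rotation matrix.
[[0.8586, -0.2848, 0.4262], [0.4262, 0.8586, -0.2848], [-0.2848, 0.4262, 0.8586]]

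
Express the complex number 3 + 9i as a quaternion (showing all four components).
3 + 9i + 0j + 0k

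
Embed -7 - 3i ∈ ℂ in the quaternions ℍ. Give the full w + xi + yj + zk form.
-7 - 3i + 0j + 0k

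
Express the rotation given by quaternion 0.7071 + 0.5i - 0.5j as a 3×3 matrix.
[[0.5, -0.5, -0.7071], [-0.5, 0.5, -0.7071], [0.7071, 0.7071, 0]]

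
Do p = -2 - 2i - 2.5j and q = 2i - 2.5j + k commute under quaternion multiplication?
No: pq = -2.25 - 6.5i + 7j + 8k ≠ -2.25 - 1.5i + 3j - 12k = qp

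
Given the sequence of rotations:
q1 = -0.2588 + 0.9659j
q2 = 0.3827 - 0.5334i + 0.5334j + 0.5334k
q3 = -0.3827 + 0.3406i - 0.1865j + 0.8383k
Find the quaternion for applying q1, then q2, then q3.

q2 · q1 = -0.6143 - 0.3772i + 0.2316j - 0.6533k
q3 · q2 · q1 = 0.9544 - 0.1372i - 0.0678j - 0.2564k
0.9544 - 0.1372i - 0.0678j - 0.2564k


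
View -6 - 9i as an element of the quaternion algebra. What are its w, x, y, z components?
-6 - 9i + 0j + 0k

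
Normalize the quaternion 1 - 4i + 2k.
0.2182 - 0.8729i + 0.4364k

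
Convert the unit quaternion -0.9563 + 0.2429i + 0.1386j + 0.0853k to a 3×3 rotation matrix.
[[0.947, 0.2305, -0.2236], [-0.0958, 0.8674, 0.4882], [0.3065, -0.4409, 0.8436]]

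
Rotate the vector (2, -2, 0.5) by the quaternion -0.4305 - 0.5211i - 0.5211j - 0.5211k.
(0.135, 2.203, -1.838)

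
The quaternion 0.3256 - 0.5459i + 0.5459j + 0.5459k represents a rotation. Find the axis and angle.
axis = (-√3/3, √3/3, √3/3), θ = 142°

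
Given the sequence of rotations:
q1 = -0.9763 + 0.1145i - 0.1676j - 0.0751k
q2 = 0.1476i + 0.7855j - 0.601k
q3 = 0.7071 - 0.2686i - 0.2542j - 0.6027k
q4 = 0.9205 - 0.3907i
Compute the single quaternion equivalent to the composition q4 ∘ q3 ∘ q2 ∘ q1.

q2 · q1 = 0.0696 - 0.3038i - 0.8246j + 0.4721k
q3 · q2 · q1 = 0.0425 - 0.8505i - 0.2909j + 0.4361k
q4 · q3 · q2 · q1 = -0.2932 - 0.7995i - 0.0974j + 0.5151k
-0.2932 - 0.7995i - 0.0974j + 0.5151k


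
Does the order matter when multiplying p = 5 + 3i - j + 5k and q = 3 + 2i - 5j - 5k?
Yes: pq = 29 + 49i - 3j - 23k ≠ 29 - 11i - 53j + 3k = qp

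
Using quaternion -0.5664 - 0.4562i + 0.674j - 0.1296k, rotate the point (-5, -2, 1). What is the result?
(0.589, 0.549, -5.418)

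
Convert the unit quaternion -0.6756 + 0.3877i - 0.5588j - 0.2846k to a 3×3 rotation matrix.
[[0.2135, -0.8178, 0.5344], [-0.0487, 0.5374, 0.8419], [-0.9757, -0.2058, 0.0749]]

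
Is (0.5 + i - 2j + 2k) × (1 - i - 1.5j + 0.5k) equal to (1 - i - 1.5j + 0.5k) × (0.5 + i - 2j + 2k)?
No: pq = -2.5 + 2.5i - 5.25j - 1.25k ≠ -2.5 - 1.5i - 0.25j + 5.75k = qp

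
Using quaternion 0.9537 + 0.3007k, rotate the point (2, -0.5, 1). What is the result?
(1.925, 0.738, 1)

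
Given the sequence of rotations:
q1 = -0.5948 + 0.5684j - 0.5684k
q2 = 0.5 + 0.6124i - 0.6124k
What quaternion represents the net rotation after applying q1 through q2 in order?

q2 · q1 = -0.6455 - 0.0162i + 0.6323j + 0.4281k
-0.6455 - 0.0162i + 0.6323j + 0.4281k


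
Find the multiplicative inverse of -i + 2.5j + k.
0.1212i - 0.303j - 0.1212k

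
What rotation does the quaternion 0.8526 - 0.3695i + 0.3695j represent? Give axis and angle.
axis = (-√2/2, √2/2, 0), θ = 63°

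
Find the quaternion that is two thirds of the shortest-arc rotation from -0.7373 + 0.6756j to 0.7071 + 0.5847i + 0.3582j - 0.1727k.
-0.8769 - 0.4609i + 0.0105j + 0.1361k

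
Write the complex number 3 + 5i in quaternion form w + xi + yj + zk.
3 + 5i + 0j + 0k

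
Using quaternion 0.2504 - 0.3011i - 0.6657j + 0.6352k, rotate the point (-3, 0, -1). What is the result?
(2.796, -1.462, 0.215)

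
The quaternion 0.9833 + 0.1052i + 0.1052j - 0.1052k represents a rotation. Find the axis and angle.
axis = (√3/3, √3/3, -√3/3), θ = 21°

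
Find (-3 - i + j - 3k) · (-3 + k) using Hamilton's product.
12 + 4i - 2j + 6k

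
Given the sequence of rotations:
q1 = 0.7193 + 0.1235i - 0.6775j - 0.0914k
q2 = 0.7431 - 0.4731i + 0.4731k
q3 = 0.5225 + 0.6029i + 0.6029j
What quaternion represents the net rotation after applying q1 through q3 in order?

q2 · q1 = 0.6362 + 0.072i - 0.4883j + 0.5929k
q3 · q2 · q1 = 0.5834 + 0.7786i - 0.229j - 0.028k
0.5834 + 0.7786i - 0.229j - 0.028k


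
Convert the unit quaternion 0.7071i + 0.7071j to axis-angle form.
axis = (√2/2, √2/2, 0), θ = π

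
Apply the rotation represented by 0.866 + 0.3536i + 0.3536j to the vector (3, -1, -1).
(1.387, 0.613, -2.95)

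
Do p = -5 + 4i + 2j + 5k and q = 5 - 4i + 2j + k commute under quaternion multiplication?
No: pq = -18 + 32i - 24j + 36k ≠ -18 + 48i + 24j + 4k = qp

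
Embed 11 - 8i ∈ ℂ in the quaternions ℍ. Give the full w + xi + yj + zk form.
11 - 8i + 0j + 0k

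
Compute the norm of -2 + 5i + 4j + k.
√46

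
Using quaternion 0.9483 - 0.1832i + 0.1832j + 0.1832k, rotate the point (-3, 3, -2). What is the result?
(-4.402, 0.927, -1.329)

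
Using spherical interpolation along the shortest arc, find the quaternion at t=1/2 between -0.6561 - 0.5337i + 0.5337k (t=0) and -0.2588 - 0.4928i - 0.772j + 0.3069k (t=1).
-0.512 - 0.5744i - 0.432j + 0.4704k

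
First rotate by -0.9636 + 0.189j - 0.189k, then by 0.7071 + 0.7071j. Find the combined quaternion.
-0.815 - 0.1336i - 0.5477j - 0.1336k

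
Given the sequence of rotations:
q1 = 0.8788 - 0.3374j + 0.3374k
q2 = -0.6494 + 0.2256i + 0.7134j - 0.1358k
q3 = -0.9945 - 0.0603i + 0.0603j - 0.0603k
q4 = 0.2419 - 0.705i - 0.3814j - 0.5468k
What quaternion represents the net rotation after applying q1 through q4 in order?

q2 · q1 = -0.2842 + 0.3931i + 0.7699j - 0.4146k
q3 · q2 · q1 = 0.2349 - 0.3524i - 0.8315j + 0.3593k
q4 · q3 · q2 · q1 = -0.3123 - 0.8426i + 0.1553j + 0.4103k
-0.3123 - 0.8426i + 0.1553j + 0.4103k


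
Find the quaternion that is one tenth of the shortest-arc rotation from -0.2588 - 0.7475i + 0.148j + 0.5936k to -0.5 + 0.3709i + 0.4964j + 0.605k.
-0.3135 - 0.6635i + 0.2074j + 0.6469k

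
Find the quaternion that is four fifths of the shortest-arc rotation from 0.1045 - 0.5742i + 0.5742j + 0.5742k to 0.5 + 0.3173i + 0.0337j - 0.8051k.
-0.3997 - 0.4029i + 0.1052j + 0.8166k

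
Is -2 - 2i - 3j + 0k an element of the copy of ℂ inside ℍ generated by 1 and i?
No. The quaternion -2 - 2i - 3j has j-coefficient y = -3 and k-coefficient z = 0, not both zero, so it does not lie in the complex subalgebra spanned by 1 and i.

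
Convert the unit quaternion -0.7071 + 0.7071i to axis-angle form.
axis = (1, 0, 0), θ = 3π/2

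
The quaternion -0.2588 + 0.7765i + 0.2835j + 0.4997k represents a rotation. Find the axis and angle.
axis = (0.8039, 0.2935, 0.5173), θ = 7π/6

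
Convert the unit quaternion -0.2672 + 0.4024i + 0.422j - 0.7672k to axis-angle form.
axis = (0.4176, 0.4379, -0.7961), θ = 211°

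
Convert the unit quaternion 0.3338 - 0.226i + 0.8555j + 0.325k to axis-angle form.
axis = (-0.2398, 0.9076, 0.3448), θ = 141°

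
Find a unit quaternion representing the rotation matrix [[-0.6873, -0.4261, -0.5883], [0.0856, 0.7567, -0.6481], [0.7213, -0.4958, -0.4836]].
-0.3827 - 0.0995i + 0.8555j - 0.3343k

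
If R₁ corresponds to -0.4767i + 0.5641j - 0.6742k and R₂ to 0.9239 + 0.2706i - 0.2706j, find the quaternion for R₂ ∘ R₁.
0.2816 - 0.258i + 0.7036j - 0.5992k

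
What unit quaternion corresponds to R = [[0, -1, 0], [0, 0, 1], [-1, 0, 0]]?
0.5 - 0.5i + 0.5j + 0.5k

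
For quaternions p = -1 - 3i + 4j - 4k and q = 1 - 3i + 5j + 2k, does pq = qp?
No: pq = -22 + 28i + 17j - 9k ≠ -22 - 28i - 19j - 3k = qp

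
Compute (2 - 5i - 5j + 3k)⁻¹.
0.0317 + 0.0794i + 0.0794j - 0.0476k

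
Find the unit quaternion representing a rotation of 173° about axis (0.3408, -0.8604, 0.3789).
0.061 + 0.3402i - 0.8588j + 0.3782k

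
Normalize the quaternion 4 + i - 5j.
0.6172 + 0.1543i - 0.7715j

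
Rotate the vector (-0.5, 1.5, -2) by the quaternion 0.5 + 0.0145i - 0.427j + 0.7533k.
(-0.088, 0.742, -2.437)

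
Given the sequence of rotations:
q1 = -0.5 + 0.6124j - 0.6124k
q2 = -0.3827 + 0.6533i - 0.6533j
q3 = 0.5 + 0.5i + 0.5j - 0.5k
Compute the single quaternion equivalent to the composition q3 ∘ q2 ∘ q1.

q2 · q1 = 0.5914 + 0.0734i + 0.4924j + 0.6344k
q3 · q2 · q1 = 0.33 + 0.8958i + 0.188j + 0.231k
0.33 + 0.8958i + 0.188j + 0.231k


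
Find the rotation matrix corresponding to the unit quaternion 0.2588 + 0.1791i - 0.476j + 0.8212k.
[[-0.8019, -0.5956, 0.0478], [0.2545, -0.4129, -0.8745], [0.5405, -0.6891, 0.4827]]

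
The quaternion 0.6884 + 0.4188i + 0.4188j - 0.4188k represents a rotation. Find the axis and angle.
axis = (√3/3, √3/3, -√3/3), θ = 93°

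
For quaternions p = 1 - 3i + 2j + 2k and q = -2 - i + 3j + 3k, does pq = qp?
No: pq = -17 + 5i + 6j - 8k ≠ -17 + 5i - 8j + 6k = qp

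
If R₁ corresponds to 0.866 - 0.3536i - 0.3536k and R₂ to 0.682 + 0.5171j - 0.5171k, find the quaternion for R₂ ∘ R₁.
0.4078 - 0.424i + 0.6307j - 0.5061k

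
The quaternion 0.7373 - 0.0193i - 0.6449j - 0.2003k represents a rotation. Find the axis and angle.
axis = (-0.0286, -0.9546, -0.2965), θ = 85°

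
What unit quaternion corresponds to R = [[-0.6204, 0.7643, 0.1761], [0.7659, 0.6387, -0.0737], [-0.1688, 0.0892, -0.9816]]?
0.0958 + 0.425i + 0.9001j + 0.0043k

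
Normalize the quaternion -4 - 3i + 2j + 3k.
-0.6489 - 0.4867i + 0.3244j + 0.4867k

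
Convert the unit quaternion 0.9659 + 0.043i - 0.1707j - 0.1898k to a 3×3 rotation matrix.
[[0.8697, 0.352, -0.3461], [-0.3813, 0.9243, -0.0183], [0.3134, 0.1479, 0.938]]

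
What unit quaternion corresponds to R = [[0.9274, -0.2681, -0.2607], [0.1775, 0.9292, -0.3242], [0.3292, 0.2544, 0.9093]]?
0.9703 + 0.1491i - 0.152j + 0.1148k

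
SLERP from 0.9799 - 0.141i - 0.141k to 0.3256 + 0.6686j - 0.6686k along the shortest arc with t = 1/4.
0.9154 - 0.1172i + 0.2073j - 0.3245k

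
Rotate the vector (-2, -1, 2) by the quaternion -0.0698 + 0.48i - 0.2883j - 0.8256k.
(-0.054, 2.233, 2.003)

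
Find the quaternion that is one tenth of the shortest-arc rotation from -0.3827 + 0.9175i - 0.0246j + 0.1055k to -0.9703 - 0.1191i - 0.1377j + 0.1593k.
-0.4947 + 0.8595i - 0.0419j + 0.1219k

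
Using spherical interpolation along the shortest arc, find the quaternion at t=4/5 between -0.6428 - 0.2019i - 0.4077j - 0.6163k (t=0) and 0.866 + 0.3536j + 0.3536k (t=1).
-0.8318 - 0.0415i - 0.3694j - 0.4123k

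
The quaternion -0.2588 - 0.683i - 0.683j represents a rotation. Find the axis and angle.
axis = (-√2/2, -√2/2, 0), θ = 7π/6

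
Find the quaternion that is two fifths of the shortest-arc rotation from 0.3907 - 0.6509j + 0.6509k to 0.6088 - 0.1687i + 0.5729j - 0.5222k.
-0.0215 + 0.08i - 0.7166j + 0.6926k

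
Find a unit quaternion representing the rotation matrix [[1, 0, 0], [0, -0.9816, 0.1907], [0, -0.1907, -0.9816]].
-0.0958 + 0.9954i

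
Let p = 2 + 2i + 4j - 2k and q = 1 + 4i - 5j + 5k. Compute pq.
24 + 20i - 24j - 18k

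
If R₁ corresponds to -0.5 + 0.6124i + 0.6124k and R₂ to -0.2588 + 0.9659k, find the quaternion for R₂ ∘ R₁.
-0.4621 - 0.1585i + 0.5915j - 0.6414k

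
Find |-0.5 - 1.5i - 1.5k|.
2.179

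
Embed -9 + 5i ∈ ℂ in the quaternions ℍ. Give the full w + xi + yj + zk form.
-9 + 5i + 0j + 0k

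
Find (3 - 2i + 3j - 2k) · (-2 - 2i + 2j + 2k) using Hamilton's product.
-12 + 8i + 8j + 12k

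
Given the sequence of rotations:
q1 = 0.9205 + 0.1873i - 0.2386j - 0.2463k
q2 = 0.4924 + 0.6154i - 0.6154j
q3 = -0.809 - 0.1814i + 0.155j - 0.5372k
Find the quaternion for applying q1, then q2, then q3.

q2 · q1 = 0.1912 + 0.8103i - 0.5324j - 0.1528k
q3 · q2 · q1 = -0.0073 - 0.9999i - 0.0027j - 0.0081k
-0.0073 - 0.9999i - 0.0027j - 0.0081k


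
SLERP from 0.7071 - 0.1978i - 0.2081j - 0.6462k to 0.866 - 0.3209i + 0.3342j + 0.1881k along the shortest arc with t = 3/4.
0.9219 - 0.3223i + 0.2111j - 0.0403k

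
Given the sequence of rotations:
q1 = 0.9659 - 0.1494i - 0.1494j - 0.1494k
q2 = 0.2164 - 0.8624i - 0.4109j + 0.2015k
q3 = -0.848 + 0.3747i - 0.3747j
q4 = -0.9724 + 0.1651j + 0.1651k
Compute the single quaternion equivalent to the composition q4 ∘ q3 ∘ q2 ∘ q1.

q2 · q1 = 0.0489 - 0.7738i - 0.5882j + 0.2298k
q3 · q2 · q1 = 0.0281 + 0.5884i + 0.3944j - 0.7052k
q4 · q3 · q2 · q1 = 0.024 - 0.7537i - 0.2817j + 0.5932k
0.024 - 0.7537i - 0.2817j + 0.5932k


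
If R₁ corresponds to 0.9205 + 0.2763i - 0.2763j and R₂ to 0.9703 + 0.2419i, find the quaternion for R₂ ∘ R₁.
0.8263 + 0.4908i - 0.2681j - 0.0668k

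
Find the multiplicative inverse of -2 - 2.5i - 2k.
-0.1404 + 0.1754i + 0.1404k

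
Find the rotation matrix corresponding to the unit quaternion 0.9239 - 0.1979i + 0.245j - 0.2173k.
[[0.7855, 0.3046, 0.5387], [-0.4985, 0.8272, 0.2592], [-0.3667, -0.4722, 0.8016]]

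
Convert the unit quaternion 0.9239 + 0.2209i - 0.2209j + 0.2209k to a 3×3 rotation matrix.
[[0.8048, -0.5058, -0.3106], [0.3106, 0.8048, -0.5058], [0.5058, 0.3106, 0.8048]]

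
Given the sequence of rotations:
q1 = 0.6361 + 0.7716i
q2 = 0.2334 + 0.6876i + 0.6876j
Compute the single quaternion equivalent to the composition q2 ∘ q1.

q2 · q1 = -0.3821 + 0.6175i + 0.4374j - 0.5306k
-0.3821 + 0.6175i + 0.4374j - 0.5306k


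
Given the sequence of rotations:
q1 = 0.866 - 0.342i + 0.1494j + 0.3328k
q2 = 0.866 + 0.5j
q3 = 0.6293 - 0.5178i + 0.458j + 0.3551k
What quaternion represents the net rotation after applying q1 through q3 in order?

q2 · q1 = 0.6753 - 0.1298i + 0.5624j + 0.4592k
q3 · q2 · q1 = -0.0629 - 0.4207i + 0.8549j + 0.297k
-0.0629 - 0.4207i + 0.8549j + 0.297k


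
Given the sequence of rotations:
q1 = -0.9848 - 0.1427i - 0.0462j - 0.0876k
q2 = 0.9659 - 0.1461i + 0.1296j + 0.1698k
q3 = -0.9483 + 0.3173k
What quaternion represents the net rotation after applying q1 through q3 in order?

q2 · q1 = -0.9512 + 0.0025i - 0.2093j - 0.2266k
q3 · q2 · q1 = 0.9739 + 0.064i + 0.1993j - 0.0869k
0.9739 + 0.064i + 0.1993j - 0.0869k


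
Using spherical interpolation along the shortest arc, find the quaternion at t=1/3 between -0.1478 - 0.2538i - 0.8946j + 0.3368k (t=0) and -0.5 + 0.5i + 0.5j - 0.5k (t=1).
0.0801 - 0.3665i - 0.8235j + 0.4257k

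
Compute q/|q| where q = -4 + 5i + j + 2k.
-0.5898 + 0.7372i + 0.1474j + 0.2949k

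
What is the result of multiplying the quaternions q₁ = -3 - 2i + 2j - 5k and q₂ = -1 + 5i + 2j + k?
14 - i - 31j - 12k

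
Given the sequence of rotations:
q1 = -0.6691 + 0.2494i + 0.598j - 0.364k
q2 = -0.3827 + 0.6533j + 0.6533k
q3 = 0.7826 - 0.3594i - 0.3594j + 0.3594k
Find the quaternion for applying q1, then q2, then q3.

q2 · q1 = 0.1032 - 0.7239i - 0.503j - 0.4608k
q3 · q2 · q1 = -0.1946 - 0.2572i - 0.8565j - 0.4029k
-0.1946 - 0.2572i - 0.8565j - 0.4029k


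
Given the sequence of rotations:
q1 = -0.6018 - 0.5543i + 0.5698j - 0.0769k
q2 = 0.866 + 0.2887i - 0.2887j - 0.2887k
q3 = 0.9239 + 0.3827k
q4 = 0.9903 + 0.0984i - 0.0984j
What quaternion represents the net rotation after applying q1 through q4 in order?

q2 · q1 = -0.2188 - 0.4671i + 0.8494j + 0.1116k
q3 · q2 · q1 = -0.2449 - 0.7566i + 0.606j + 0.0194k
q4 · q3 · q2 · q1 = -0.1084 - 0.7753i + 0.6223j + 0.0044k
-0.1084 - 0.7753i + 0.6223j + 0.0044k


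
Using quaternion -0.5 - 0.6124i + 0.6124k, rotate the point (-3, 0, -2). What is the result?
(0.75, 3.062, 1.75)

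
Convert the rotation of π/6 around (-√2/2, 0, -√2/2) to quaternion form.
0.9659 - 0.183i - 0.183k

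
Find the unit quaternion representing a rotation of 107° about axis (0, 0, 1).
0.5948 + 0.8039k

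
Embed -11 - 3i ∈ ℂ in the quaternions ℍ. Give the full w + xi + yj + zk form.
-11 - 3i + 0j + 0k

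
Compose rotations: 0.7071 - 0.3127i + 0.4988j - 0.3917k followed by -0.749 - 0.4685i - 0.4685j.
-0.4424 + 0.0864i - 0.8884j - 0.0868k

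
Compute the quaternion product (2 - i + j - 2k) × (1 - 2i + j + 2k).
3 - i + 9j + 3k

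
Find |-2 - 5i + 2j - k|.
√34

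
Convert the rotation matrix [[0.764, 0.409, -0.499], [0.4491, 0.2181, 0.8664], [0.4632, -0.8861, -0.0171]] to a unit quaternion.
0.7009 - 0.6251i - 0.3432j + 0.0143k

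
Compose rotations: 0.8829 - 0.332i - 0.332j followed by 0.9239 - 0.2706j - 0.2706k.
0.7259 - 0.3966i - 0.4558j - 0.3288k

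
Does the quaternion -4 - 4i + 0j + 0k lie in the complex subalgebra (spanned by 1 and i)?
Yes. The quaternion -4 - 4i has j- and k-coefficients y = z = 0, so it lies in the complex subalgebra spanned by 1 and i.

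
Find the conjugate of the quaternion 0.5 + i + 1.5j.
0.5 - i - 1.5j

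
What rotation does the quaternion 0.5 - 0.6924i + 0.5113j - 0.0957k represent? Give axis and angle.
axis = (-0.7995, 0.5904, -0.1105), θ = 2π/3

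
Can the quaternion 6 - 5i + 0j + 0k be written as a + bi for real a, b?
Yes. The quaternion 6 - 5i has j- and k-coefficients y = z = 0, so it lies in the complex subalgebra spanned by 1 and i.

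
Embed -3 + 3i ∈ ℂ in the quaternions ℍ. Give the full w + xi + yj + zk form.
-3 + 3i + 0j + 0k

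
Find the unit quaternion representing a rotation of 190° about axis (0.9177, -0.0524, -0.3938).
-0.0872 + 0.9142i - 0.0522j - 0.3923k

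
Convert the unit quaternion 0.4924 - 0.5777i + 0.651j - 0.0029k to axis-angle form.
axis = (-0.6637, 0.748, -0.0033), θ = 121°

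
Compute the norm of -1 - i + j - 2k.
√7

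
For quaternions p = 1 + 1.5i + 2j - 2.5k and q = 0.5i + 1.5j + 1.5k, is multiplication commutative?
No: pq = 7.25i - 2j + 2.75k ≠ -6.25i + 5j + 0.25k = qp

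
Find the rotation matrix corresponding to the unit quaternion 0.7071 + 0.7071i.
[[1, 0, 0], [0, 0, -1], [0, 1, 0]]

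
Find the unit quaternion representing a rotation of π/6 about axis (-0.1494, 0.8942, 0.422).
0.9659 - 0.0387i + 0.2314j + 0.1092k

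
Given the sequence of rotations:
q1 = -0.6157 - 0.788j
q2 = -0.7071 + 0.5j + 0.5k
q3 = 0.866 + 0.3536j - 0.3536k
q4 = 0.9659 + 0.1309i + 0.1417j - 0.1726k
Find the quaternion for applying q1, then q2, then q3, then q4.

q2 · q1 = 0.8294 + 0.394i + 0.2493j - 0.3079k
q3 · q2 · q1 = 0.5212 + 0.3205i + 0.3699j - 0.6992k
q4 · q3 · q2 · q1 = 0.2884 + 0.3426i + 0.4673j - 0.7623k
0.2884 + 0.3426i + 0.4673j - 0.7623k


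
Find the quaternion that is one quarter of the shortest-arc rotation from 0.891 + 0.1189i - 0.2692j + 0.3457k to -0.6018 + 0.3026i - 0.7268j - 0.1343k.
0.9425 + 0.0037i + 0.0048j + 0.3341k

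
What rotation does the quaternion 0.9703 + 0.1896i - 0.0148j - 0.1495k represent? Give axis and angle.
axis = (0.7838, -0.0612, -0.618), θ = 28°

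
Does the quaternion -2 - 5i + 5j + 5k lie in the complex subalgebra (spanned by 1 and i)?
No. The quaternion -2 - 5i + 5j + 5k has j-coefficient y = 5 and k-coefficient z = 5, not both zero, so it does not lie in the complex subalgebra spanned by 1 and i.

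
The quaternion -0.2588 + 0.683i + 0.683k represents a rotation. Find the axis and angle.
axis = (√2/2, 0, √2/2), θ = 7π/6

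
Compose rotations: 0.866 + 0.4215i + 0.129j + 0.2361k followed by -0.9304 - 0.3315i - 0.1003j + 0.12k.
-0.6814 - 0.7184i - 0.078j - 0.1162k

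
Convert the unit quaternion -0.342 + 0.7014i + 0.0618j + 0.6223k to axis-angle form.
axis = (0.7464, 0.0658, 0.6622), θ = 220°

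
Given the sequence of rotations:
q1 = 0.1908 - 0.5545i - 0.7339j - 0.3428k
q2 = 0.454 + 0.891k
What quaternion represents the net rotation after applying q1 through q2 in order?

q2 · q1 = 0.3921 + 0.4022i - 0.8273j + 0.0144k
0.3921 + 0.4022i - 0.8273j + 0.0144k


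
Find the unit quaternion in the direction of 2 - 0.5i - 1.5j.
0.7845 - 0.1961i - 0.5883j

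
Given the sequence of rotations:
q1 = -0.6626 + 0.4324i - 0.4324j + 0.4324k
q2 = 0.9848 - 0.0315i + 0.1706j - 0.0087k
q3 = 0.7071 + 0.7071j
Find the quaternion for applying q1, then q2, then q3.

q2 · q1 = -0.5614 + 0.5167i - 0.529j + 0.3714k
q3 · q2 · q1 = -0.0229 + 0.628i - 0.771j - 0.1027k
-0.0229 + 0.628i - 0.771j - 0.1027k


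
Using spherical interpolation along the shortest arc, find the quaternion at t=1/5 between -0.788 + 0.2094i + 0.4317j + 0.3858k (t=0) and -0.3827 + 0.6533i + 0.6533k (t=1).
-0.7418 + 0.3199i + 0.3597j + 0.4669k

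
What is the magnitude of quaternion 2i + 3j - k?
√14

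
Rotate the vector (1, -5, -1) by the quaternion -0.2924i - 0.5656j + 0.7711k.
(-2.032, 3.004, 3.721)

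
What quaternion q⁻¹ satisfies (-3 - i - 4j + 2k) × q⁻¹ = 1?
-0.1 + 0.0333i + 0.1333j - 0.0667k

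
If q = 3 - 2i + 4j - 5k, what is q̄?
3 + 2i - 4j + 5k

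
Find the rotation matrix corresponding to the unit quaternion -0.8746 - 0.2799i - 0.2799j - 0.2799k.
[[0.6866, -0.3329, 0.6463], [0.6463, 0.6866, -0.3329], [-0.3329, 0.6463, 0.6866]]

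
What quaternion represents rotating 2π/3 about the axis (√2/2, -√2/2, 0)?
0.5 + 0.6124i - 0.6124j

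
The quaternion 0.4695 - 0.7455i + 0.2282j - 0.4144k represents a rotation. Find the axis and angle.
axis = (-0.8443, 0.2585, -0.4693), θ = 124°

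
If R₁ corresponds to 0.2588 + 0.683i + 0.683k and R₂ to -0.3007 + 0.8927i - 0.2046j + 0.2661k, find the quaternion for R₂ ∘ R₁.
-0.8693 - 0.1141i - 0.4809j + 0.0032k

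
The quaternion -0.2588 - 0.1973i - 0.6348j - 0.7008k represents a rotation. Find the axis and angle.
axis = (-0.2043, -0.6572, -0.7255), θ = 7π/6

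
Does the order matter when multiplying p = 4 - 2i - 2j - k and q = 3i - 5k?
Yes: pq = 1 + 22i - 13j - 14k ≠ 1 + 2i + 13j - 26k = qp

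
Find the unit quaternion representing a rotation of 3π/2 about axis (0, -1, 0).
-0.7071 - 0.7071j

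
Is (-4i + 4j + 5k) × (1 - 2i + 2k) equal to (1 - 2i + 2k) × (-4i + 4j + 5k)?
No: pq = -18 + 4i + 2j + 13k ≠ -18 - 12i + 6j - 3k = qp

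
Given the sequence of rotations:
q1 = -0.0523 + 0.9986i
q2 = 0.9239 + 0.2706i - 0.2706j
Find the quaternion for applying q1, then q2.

q2 · q1 = -0.3185 + 0.9085i + 0.0142j + 0.2702k
-0.3185 + 0.9085i + 0.0142j + 0.2702k


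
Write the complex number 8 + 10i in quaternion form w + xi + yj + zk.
8 + 10i + 0j + 0k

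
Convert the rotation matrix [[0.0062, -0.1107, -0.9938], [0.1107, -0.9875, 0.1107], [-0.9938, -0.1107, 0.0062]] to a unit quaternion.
0.0785 - 0.7049i + 0.7049k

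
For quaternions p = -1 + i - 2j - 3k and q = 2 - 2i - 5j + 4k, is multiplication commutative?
No: pq = 2 - 19i + 3j - 19k ≠ 2 + 27i - j - k = qp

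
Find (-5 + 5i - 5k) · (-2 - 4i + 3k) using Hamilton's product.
45 + 10i + 5j - 5k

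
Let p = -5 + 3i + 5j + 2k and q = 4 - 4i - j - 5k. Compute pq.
7 + 9i + 32j + 50k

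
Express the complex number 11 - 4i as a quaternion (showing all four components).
11 - 4i + 0j + 0k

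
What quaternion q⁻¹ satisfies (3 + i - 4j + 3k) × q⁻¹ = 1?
0.0857 - 0.0286i + 0.1143j - 0.0857k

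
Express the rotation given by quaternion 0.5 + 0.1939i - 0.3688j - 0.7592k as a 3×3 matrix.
[[-0.4248, 0.6162, -0.6632], [-0.9022, -0.228, 0.3661], [0.0744, 0.7539, 0.6528]]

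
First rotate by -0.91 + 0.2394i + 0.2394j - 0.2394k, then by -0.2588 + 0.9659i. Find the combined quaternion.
0.0043 - 0.9409i + 0.1693j + 0.2932k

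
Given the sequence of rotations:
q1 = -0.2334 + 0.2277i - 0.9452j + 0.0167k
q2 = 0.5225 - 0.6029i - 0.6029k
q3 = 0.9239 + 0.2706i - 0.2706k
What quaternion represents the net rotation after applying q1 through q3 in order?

q2 · q1 = 0.0254 - 0.3102i - 0.6211j + 0.7193k
q3 · q2 · q1 = 0.302 - 0.4478i - 0.6845j + 0.4896k
0.302 - 0.4478i - 0.6845j + 0.4896k


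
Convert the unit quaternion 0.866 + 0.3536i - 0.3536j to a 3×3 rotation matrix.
[[0.7499, -0.2501, -0.6124], [-0.2501, 0.7499, -0.6124], [0.6124, 0.6124, 0.4999]]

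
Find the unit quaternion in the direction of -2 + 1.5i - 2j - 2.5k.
-0.4924 + 0.3693i - 0.4924j - 0.6155k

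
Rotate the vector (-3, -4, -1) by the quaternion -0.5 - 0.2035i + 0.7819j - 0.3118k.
(4.427, -2.181, -1.284)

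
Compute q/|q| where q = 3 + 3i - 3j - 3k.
0.5 + 0.5i - 0.5j - 0.5k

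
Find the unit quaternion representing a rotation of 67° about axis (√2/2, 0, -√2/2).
0.8339 + 0.3903i - 0.3903k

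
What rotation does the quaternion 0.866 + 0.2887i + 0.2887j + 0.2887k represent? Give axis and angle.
axis = (√3/3, √3/3, √3/3), θ = π/3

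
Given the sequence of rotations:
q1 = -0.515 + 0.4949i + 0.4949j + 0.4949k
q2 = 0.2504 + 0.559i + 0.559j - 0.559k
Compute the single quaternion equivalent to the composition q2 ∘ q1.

q2 · q1 = -0.4056 + 0.3893i - 0.7173j + 0.4118k
-0.4056 + 0.3893i - 0.7173j + 0.4118k


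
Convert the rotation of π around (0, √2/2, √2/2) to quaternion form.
0.7071j + 0.7071k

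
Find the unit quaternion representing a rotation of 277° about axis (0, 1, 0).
-0.749 + 0.6626j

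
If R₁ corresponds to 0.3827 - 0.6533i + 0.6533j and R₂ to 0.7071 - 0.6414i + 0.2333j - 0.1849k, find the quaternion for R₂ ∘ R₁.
-0.3008 - 0.5866i + 0.672j - 0.3374k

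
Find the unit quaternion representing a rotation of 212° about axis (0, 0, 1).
-0.2756 + 0.9613k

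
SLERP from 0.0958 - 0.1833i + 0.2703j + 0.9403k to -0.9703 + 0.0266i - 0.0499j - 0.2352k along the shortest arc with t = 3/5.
0.7411 - 0.1109i + 0.1712j + 0.6396k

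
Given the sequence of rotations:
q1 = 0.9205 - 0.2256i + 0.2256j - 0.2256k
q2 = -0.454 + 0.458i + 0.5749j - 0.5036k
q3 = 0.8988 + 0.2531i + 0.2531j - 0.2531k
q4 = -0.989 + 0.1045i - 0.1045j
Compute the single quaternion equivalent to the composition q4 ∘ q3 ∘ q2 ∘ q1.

q2 · q1 = -0.5579 + 0.5079i + 0.6437j - 0.1281k
q3 · q2 · q1 = -0.8253 + 0.4458i + 0.3412j + 0.0604k
q4 · q3 · q2 · q1 = 0.8053 - 0.5335i - 0.2575j + 0.0225k
0.8053 - 0.5335i - 0.2575j + 0.0225k
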